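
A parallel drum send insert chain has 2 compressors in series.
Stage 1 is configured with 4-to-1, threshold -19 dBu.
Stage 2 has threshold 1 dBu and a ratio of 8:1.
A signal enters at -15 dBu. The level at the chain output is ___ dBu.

Stage 1: overshoot 4 dB → 4/4 = 1 dB → -18 dBu.
Stage 2: below threshold (-18 ≤ 1); passes unchanged; output -18 dBu.

-18 dBu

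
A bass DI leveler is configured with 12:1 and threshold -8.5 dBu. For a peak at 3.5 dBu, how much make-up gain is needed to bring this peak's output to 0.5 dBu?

8 dB

Without make-up, output = threshold + overshoot/12 = -8.5 + 1 = -7.5 dBu.
Gap to target: 8 dB.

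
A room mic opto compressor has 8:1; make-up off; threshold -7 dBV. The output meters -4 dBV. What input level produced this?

17 dBV

Post-compression overshoot = -4 − (-7) = 3 dB.
Undo the ratio: input overshoot = 3 × 8 = 24 dB, giving input = 17 dBV.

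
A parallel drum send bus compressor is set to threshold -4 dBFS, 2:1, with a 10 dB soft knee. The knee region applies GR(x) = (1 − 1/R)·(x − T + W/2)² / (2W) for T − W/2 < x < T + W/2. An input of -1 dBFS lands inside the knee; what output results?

-2.6 dBFS

x − T + W/2 = -1 − (-4) + 5 = 8.
GR = (1 − 1/2) × 8² / 20 = 0.5 × 64 / 20 = 1.6 dB.
Output = -1 − 1.6 = -2.6 dBFS.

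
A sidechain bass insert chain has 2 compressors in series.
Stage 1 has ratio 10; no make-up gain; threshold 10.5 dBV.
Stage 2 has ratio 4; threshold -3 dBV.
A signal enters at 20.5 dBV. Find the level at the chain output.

Stage 1: 10 dB above 10.5 dBV, reduced 10:1 to 1 dB above → 11.5 dBV.
Stage 2: 11.5 dBV is 14.5 dB over -3 dBV; at 4:1 that becomes 3.625 dB over, giving 0.625 dBV.

0.625 dBV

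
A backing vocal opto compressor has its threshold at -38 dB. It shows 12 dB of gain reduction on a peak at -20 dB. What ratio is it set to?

3:1

Input overshoot = -20 − (-38) = 18 dB.
Output overshoot = 18 − 12 = 6 dB.
Ratio = input overshoot / output overshoot = 18 / 6 = 3.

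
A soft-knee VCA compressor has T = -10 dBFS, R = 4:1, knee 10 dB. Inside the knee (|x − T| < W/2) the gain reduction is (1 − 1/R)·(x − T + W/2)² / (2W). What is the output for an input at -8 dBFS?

x − T + W/2 = -8 − (-10) + 5 = 7.
GR = (1 − 1/4) × 7² / 20 = 0.75 × 49 / 20 = 1.8375 dB.
Output = -8 − 1.8375 = -9.8375 dBFS.

-9.8375 dBFS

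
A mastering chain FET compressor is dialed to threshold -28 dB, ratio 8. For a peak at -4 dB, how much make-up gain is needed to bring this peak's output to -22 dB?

Overshoot 24 dB → 24/8 = 3 dB after compression, so the compressed level is -28 + 3 = -25 dB.
Make-up = target − compressed = -22 − (-25) = 3 dB.

3 dB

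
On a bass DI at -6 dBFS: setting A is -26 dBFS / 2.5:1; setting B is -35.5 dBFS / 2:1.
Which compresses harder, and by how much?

B, by 2.75 dB

A: overshoot 20 dB → output overshoot 8 dB → GR 12 dB.
B: overshoot 29.5 dB → output overshoot 14.75 dB → GR 14.75 dB.
B applies 2.75 dB more gain reduction.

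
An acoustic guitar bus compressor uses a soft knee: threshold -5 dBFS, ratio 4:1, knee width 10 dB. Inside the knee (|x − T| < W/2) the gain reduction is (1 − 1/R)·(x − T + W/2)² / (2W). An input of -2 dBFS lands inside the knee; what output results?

x − T + W/2 = -2 − (-5) + 5 = 8.
GR = (1 − 1/4) × 8² / 20 = 0.75 × 64 / 20 = 2.4 dB.
Output = -2 − 2.4 = -4.4 dBFS.

-4.4 dBFS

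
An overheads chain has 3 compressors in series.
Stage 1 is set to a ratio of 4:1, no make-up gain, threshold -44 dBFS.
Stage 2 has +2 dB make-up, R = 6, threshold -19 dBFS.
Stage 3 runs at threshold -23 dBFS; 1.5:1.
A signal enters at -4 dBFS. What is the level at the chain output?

Stage 1: -4 dBFS is 40 dB over -44 dBFS; at 4:1 that becomes 10 dB over, giving -34 dBFS.
Stage 2: -34 dBFS ≤ -19 dBFS, so stage 2 doesn't engage; make-up brings it to -32 dBFS.
Stage 3: -32 dBFS ≤ -23 dBFS, so stage 3 doesn't engage; output -32 dBFS.

-32 dBFS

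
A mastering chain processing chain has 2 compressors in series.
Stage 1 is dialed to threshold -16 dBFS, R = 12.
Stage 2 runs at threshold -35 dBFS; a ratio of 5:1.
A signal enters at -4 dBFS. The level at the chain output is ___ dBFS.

-31 dBFS

Stage 1: -4 dBFS is 12 dB over -16 dBFS; at 12:1 that becomes 1 dB over, giving -15 dBFS.
Stage 2: -15 dBFS is 20 dB over -35 dBFS; at 5:1 that becomes 4 dB over, giving -31 dBFS.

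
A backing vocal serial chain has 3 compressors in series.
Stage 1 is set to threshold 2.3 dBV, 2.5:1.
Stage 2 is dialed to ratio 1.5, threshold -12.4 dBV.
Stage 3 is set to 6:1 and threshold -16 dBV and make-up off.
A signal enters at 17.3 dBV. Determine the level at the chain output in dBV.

-13.1 dBV

Stage 1: overshoot 15 dB → 15/2.5 = 6 dB → 8.3 dBV.
Stage 2: 20.7 dB above -12.4 dBV, reduced 1.5:1 to 13.8 dB above → 1.4 dBV.
Stage 3: 1.4 dBV is 17.4 dB over -16 dBV; at 6:1 that becomes 2.9 dB over, giving -13.1 dBV.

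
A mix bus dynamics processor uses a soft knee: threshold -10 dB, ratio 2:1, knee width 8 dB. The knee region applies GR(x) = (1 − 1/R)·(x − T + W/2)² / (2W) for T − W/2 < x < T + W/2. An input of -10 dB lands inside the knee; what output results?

x − T + W/2 = -10 − (-10) + 4 = 4.
GR = (1 − 1/2) × 4² / 16 = 0.5 × 16 / 16 = 0.5 dB.
Output = -10 − 0.5 = -10.5 dB.

-10.5 dB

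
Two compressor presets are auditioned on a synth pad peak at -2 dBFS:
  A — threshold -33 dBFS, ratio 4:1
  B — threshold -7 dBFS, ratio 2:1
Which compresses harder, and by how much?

A: overshoot 31 dB → output overshoot 7.75 dB → GR 23.25 dB.
B: overshoot 5 dB → output overshoot 2.5 dB → GR 2.5 dB.
A reduces 20.75 dB more.

A, by 20.75 dB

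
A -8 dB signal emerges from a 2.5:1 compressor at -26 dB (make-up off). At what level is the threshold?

Gain reduction = -8 − (-26) = 18 dB; output overshoot = GR / (R − 1) = 18 / 1.5 = 12 dB.
Threshold = output − output overshoot = -26 − 12 = -38 dB.

-38 dB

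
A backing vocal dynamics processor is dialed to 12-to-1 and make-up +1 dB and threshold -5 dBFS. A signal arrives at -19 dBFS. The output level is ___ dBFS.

-19 dBFS is 14 dB below the -5 dBFS threshold, so no gain reduction is applied.
Make-up gain adds 1 dB: -19 + 1 = -18 dBFS.

-18 dBFS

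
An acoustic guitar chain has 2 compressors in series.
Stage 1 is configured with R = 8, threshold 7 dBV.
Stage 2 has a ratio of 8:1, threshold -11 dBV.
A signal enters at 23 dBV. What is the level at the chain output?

-8.5 dBV

Stage 1: overshoot 16 dB → 16/8 = 2 dB → 9 dBV.
Stage 2: 20 dB above -11 dBV, reduced 8:1 to 2.5 dB above → -8.5 dBV.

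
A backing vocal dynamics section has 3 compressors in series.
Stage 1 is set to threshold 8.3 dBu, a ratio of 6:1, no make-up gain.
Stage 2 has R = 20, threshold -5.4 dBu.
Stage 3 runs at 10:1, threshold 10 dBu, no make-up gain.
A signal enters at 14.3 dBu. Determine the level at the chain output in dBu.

-4.665 dBu

Stage 1: 6 dB above 8.3 dBu, reduced 6:1 to 1 dB above → 9.3 dBu.
Stage 2: 14.7 dB above -5.4 dBu, reduced 20:1 to 0.735 dB above → -4.665 dBu.
Stage 3: -4.665 dBu ≤ 10 dBu, so stage 3 doesn't engage; output -4.665 dBu.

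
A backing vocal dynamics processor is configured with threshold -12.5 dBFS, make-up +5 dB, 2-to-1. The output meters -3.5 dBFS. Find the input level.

-4.5 dBFS

Stripping the +5 dB make-up gives -8.5 dBFS at the gain stage.
Post-compression overshoot = -8.5 − (-12.5) = 4 dB.
Input overshoot = R × output overshoot = 8 dB → input = -12.5 + 8 = -4.5 dBFS.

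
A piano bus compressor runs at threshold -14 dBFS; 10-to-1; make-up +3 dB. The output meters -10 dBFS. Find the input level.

Stripping the +3 dB make-up gives -13 dBFS at the gain stage.
The compressed level sits -13 − (-14) = 1 dB over threshold.
Undo the ratio: input overshoot = 1 × 10 = 10 dB, giving input = -4 dBFS.

-4 dBFS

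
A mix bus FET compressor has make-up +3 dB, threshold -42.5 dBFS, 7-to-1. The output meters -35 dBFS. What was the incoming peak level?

Stripping the +3 dB make-up gives -38 dBFS at the gain stage.
That's 4.5 dB above the -42.5 dBFS threshold.
Undo the ratio: input overshoot = 4.5 × 7 = 31.5 dB, giving input = -11 dBFS.

-11 dBFS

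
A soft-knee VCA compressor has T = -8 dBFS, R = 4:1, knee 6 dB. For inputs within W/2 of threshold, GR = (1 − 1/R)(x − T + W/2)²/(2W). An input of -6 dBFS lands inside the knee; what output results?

-7.5625 dBFS

x − T + W/2 = -6 − (-8) + 3 = 5.
GR = (1 − 1/4) × 5² / 12 = 0.75 × 25 / 12 = 1.5625 dB.
Output = -6 − 1.5625 = -7.5625 dBFS.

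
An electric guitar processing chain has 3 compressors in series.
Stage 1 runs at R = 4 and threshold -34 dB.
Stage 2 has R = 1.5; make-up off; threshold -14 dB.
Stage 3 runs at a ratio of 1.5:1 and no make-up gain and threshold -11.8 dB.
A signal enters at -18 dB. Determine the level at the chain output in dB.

Stage 1: -18 dB is 16 dB over -34 dB; at 4:1 that becomes 4 dB over, giving -30 dB.
Stage 2: below threshold (-30 ≤ -14); passes unchanged; output -30 dB.
Stage 3: below threshold (-30 ≤ -11.8); passes unchanged; output -30 dB.

-30 dB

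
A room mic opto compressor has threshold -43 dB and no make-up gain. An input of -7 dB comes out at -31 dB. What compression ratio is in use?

Input overshoot = -7 − (-43) = 36 dB; output overshoot = -31 − (-43) = 12 dB.
Ratio = 36 / 12 = 3.

3:1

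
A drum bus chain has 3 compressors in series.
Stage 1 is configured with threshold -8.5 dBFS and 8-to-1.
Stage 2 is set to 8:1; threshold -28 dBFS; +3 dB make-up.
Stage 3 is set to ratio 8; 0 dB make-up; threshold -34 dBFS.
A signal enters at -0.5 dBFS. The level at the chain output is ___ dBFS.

-32.554688 dBFS

Stage 1: -0.5 dBFS is 8 dB over -8.5 dBFS; at 8:1 that becomes 1 dB over, giving -7.5 dBFS.
Stage 2: overshoot 20.5 dB → 20.5/8 = 2.5625 dB → -25.4375 dBFS; +3 dB make-up → -22.4375 dBFS.
Stage 3: -22.4375 dBFS is 11.5625 dB over -34 dBFS; at 8:1 that becomes 1.445312 dB over, giving -32.554688 dBFS.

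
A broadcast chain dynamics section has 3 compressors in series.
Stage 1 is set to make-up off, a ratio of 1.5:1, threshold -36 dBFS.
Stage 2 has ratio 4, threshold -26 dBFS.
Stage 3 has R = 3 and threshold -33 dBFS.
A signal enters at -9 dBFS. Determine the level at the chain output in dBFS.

-30 dBFS

Stage 1: overshoot 27 dB → 27/1.5 = 18 dB → -18 dBFS.
Stage 2: 8 dB above -26 dBFS, reduced 4:1 to 2 dB above → -24 dBFS.
Stage 3: overshoot 9 dB → 9/3 = 3 dB → -30 dBFS.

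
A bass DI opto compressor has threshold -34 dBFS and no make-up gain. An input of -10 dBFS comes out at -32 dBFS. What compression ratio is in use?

Input overshoot = -10 − (-34) = 24 dB; output overshoot = -32 − (-34) = 2 dB.
Ratio = 24 / 2 = 12.

12:1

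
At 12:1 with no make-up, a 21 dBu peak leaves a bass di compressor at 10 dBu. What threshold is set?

9 dBu

Input is 12 dB above T (since output overshoot × R = input overshoot: (10 − T)·12 = 21 − T gives T = 9 dBu).
Check: 9 + (21 − 9)/12 = 9 + 1 = 10 dBu. ✓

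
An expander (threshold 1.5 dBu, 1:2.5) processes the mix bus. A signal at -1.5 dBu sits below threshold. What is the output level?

-6 dBu

The input is 3 dB below the 1.5 dBu threshold.
A 1:2.5 expander multiplies undershoot by 2.5: 3 × 2.5 = 7.5 dB below threshold.
Output = 1.5 − 7.5 = -6 dBu.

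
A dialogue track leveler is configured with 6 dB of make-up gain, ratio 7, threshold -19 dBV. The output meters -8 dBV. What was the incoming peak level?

16 dBV

Remove make-up: -8 − 6 = -14 dBV.
Post-compression overshoot = -14 − (-19) = 5 dB.
Undo the ratio: input overshoot = 5 × 7 = 35 dB, giving input = 16 dBV.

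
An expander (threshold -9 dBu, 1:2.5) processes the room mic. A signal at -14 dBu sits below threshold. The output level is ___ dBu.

-21.5 dBu

Below threshold, a 1:2.5 expander applies gain = (2.5−1)×(T − x) of attenuation.
(2.5−1) × 5 = 7.5 dB, so output = -14 − 7.5 = -21.5 dBu.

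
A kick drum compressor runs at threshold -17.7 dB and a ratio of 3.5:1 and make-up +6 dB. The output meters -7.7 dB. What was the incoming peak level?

Before make-up, the level was -7.7 − 6 = -13.7 dB.
The compressed level sits -13.7 − (-17.7) = 4 dB over threshold.
Input overshoot = R × output overshoot = 14 dB → input = -17.7 + 14 = -3.7 dB.

-3.7 dB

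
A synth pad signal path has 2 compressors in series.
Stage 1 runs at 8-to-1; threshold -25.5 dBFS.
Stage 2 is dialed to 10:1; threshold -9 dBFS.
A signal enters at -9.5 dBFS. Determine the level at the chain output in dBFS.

-23.5 dBFS

Stage 1: overshoot 16 dB → 16/8 = 2 dB → -23.5 dBFS.
Stage 2: -23.5 dBFS ≤ -9 dBFS, so stage 2 doesn't engage; output -23.5 dBFS.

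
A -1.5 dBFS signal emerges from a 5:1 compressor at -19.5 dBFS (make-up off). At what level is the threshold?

-24 dBFS

Let T be the threshold. Output overshoot = (input overshoot)/R, so -19.5 − T = (-1.5 − T)/5.
5·(-19.5 − T) = -1.5 − T → 4·T = -97.5 − (-1.5) = -96.
T = -96/4 = -24 dBFS.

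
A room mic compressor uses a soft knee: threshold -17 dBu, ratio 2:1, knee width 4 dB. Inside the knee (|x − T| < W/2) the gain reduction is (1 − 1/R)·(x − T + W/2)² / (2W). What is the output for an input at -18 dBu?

x − T + W/2 = -18 − (-17) + 2 = 1.
GR = (1 − 1/2) × 1² / 8 = 0.5 × 1 / 8 = 0.0625 dB.
Output = -18 − 0.0625 = -18.0625 dBu.

-18.0625 dBu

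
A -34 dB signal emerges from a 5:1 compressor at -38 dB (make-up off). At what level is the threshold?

Let T be the threshold. Output overshoot = (input overshoot)/R, so -38 − T = (-34 − T)/5.
5·(-38 − T) = -34 − T → 4·T = -190 − (-34) = -156.
T = -156/4 = -39 dB.

-39 dB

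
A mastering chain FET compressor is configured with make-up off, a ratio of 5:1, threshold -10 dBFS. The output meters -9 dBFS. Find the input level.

That's 1 dB above the -10 dBFS threshold.
Input overshoot = R × output overshoot = 5 dB → input = -10 + 5 = -5 dBFS.

-5 dBFS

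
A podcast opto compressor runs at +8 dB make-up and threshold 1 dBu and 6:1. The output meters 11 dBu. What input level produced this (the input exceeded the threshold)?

13 dBu

Stripping the +8 dB make-up gives 3 dBu at the gain stage.
Post-compression overshoot = 3 − 1 = 2 dB.
Undo the ratio: input overshoot = 2 × 6 = 12 dB, giving input = 13 dBu.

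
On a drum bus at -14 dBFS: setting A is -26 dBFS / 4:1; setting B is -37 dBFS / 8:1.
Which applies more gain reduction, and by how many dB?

B, by 11.125 dB

A: 12 dB over, compressed to 3 dB over, so 9 dB of GR.
B: 23 dB over, compressed to 2.875 dB over, so 20.125 dB of GR.
B applies 11.125 dB more gain reduction.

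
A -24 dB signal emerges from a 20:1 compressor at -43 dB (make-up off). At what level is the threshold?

-44 dB

Input is 20 dB above T (since output overshoot × R = input overshoot: (-43 − T)·20 = -24 − T gives T = -44 dB).
Check: -44 + (-24 − (-44))/20 = -44 + 1 = -43 dB. ✓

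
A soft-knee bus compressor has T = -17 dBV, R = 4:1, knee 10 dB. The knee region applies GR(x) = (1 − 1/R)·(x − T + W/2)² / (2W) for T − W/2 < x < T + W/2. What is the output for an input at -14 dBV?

-16.4 dBV

x − T + W/2 = -14 − (-17) + 5 = 8.
GR = (1 − 1/4) × 8² / 20 = 0.75 × 64 / 20 = 2.4 dB.
Output = -14 − 2.4 = -16.4 dBV.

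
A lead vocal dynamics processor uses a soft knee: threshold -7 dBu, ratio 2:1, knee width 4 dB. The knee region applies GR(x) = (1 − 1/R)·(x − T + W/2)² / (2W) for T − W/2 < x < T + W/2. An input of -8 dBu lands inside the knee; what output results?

x − T + W/2 = -8 − (-7) + 2 = 1.
GR = (1 − 1/2) × 1² / 8 = 0.5 × 1 / 8 = 0.0625 dB.
Output = -8 − 0.0625 = -8.0625 dBu.

-8.0625 dBu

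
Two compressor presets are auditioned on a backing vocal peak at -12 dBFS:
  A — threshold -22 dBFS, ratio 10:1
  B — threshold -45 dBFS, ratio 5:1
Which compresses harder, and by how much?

A: overshoot 10 dB → output overshoot 1 dB → GR 9 dB.
B: overshoot 33 dB → output overshoot 6.6 dB → GR 26.4 dB.
B reduces 17.4 dB more.

B, by 17.4 dB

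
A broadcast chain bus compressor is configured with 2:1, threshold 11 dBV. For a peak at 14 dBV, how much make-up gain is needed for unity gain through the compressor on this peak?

1.5 dB

Without make-up, output = threshold + overshoot/2 = 11 + 1.5 = 12.5 dBV.
Gap to target: 1.5 dB.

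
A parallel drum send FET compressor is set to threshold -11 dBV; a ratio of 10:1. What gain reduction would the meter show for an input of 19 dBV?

27 dB

19 dBV exceeds the threshold by 30 dB.
After 10:1 compression the overshoot becomes 30/10 = 3 dB.
So the signal is attenuated by 30 − 3 = 27 dB.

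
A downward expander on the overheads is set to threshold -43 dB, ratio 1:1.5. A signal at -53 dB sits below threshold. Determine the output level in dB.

Undershoot = (-43) − (-53) = 10 dB.
At 1:1.5, that expands to 15 dB under threshold.
Output = -43 − 15 = -58 dB.

-58 dB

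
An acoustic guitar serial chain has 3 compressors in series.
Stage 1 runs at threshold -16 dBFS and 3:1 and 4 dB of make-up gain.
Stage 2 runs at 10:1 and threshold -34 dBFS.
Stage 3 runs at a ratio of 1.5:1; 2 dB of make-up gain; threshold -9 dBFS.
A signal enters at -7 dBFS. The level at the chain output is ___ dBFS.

-29.5 dBFS

Stage 1: -7 dBFS is 9 dB over -16 dBFS; at 3:1 that becomes 3 dB over, giving -13 dBFS; +4 dB make-up → -9 dBFS.
Stage 2: 25 dB above -34 dBFS, reduced 10:1 to 2.5 dB above → -31.5 dBFS.
Stage 3: -31.5 dBFS ≤ -9 dBFS, so stage 3 doesn't engage; make-up brings it to -29.5 dBFS.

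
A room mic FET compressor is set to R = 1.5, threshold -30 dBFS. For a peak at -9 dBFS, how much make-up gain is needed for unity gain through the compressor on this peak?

Overshoot 21 dB → 21/1.5 = 14 dB after compression, so the compressed level is -30 + 14 = -16 dBFS.
Make-up = target − compressed = -9 − (-16) = 7 dB.

7 dB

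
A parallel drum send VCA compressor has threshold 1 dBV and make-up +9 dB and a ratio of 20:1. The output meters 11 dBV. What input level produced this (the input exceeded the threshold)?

Before make-up, the level was 11 − 9 = 2 dBV.
That's 1 dB above the 1 dBV threshold.
Undo the ratio: input overshoot = 1 × 20 = 20 dB, giving input = 21 dBV.

21 dBV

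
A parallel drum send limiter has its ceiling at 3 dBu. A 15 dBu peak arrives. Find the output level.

A brickwall limiter is an ∞:1 compressor: any input above the ceiling is clamped to 3 dBu.

3 dBu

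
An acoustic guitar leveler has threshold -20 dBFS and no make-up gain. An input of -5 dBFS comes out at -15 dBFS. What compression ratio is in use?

Input overshoot = -5 − (-20) = 15 dB; output overshoot = -15 − (-20) = 5 dB.
Ratio = 15 / 5 = 3.

3:1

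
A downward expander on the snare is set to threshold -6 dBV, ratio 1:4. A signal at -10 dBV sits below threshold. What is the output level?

-22 dBV

The input is 4 dB below the -6 dBV threshold.
A 1:4 expander multiplies undershoot by 4: 4 × 4 = 16 dB below threshold.
Output = -6 − 16 = -22 dBV.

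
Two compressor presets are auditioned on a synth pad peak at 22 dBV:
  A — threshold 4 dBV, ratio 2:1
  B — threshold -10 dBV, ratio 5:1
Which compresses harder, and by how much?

B, by 16.6 dB

A: 18 dB over, compressed to 9 dB over, so 9 dB of GR.
B: 32 dB over, compressed to 6.4 dB over, so 25.6 dB of GR.
Difference: 16.6 dB in favour of B.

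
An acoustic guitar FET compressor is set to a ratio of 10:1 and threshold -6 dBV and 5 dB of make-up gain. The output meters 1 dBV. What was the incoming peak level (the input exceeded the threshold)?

Before make-up, the level was 1 − 5 = -4 dBV.
The compressed level sits -4 − (-6) = 2 dB over threshold.
Undo the ratio: input overshoot = 2 × 10 = 20 dB, giving input = 14 dBV.

14 dBV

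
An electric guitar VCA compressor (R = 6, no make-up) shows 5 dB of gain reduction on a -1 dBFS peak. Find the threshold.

Gain reduction = -1 − (-6) = 5 dB; output overshoot = GR / (R − 1) = 5 / 5 = 1 dB.
Threshold = output − output overshoot = -6 − 1 = -7 dBFS.

-7 dBFS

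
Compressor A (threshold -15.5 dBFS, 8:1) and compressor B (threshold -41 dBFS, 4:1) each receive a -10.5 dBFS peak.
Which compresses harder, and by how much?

A: GR = 5 − 5/8 = 4.375 dB.
B: GR = 30.5 − 30.5/4 = 22.875 dB.
Difference: 18.5 dB in favour of B.

B, by 18.5 dB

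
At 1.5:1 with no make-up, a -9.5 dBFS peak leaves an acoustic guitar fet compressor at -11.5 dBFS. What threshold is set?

Let T be the threshold. Output overshoot = (input overshoot)/R, so -11.5 − T = (-9.5 − T)/1.5.
1.5·(-11.5 − T) = -9.5 − T → 0.5·T = -17.25 − (-9.5) = -7.75.
T = -7.75/0.5 = -15.5 dBFS.

-15.5 dBFS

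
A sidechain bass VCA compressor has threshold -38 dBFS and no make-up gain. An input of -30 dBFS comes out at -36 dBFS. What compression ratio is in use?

4:1

Input overshoot = -30 − (-38) = 8 dB; output overshoot = -36 − (-38) = 2 dB.
Ratio = 8 / 2 = 4.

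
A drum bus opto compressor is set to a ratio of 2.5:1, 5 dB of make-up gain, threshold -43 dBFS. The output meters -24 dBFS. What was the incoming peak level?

-8 dBFS

Before make-up, the level was -24 − 5 = -29 dBFS.
The compressed level sits -29 − (-43) = 14 dB over threshold.
Before 2.5:1 compression the overshoot was 14 × 2.5 = 35 dB, so input = -43 + 35 = -8 dBFS.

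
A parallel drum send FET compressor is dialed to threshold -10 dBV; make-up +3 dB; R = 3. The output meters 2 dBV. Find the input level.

Before make-up, the level was 2 − 3 = -1 dBV.
The compressed level sits -1 − (-10) = 9 dB over threshold.
Input overshoot = R × output overshoot = 27 dB → input = -10 + 27 = 17 dBV.

17 dBV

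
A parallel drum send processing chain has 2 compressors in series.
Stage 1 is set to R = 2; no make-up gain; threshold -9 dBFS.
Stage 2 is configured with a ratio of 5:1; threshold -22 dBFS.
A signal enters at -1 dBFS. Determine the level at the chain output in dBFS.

-18.6 dBFS

Stage 1: 8 dB above -9 dBFS, reduced 2:1 to 4 dB above → -5 dBFS.
Stage 2: -5 dBFS is 17 dB over -22 dBFS; at 5:1 that becomes 3.4 dB over, giving -18.6 dBFS.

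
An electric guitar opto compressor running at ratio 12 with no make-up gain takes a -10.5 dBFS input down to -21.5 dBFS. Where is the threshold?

Gain reduction = -10.5 − (-21.5) = 11 dB; output overshoot = GR / (R − 1) = 11 / 11 = 1 dB.
Threshold = output − output overshoot = -21.5 − 1 = -22.5 dBFS.

-22.5 dBFS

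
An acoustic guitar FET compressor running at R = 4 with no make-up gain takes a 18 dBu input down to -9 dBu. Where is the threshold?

Gain reduction = 18 − (-9) = 27 dB; output overshoot = GR / (R − 1) = 27 / 3 = 9 dB.
Threshold = output − output overshoot = -9 − 9 = -18 dBu.

-18 dBu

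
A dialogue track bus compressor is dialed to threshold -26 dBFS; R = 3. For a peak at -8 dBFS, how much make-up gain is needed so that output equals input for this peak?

Without make-up, output = threshold + overshoot/3 = -26 + 6 = -20 dBFS.
Gap to target: 12 dB.

12 dB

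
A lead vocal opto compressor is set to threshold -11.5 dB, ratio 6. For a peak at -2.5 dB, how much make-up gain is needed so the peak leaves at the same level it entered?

7.5 dB

Without make-up, output = threshold + overshoot/6 = -11.5 + 1.5 = -10 dB.
Gap to target: 7.5 dB.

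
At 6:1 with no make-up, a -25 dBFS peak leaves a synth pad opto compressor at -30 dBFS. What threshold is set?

-31 dBFS

Gain reduction = -25 − (-30) = 5 dB; output overshoot = GR / (R − 1) = 5 / 5 = 1 dB.
Threshold = output − output overshoot = -30 − 1 = -31 dBFS.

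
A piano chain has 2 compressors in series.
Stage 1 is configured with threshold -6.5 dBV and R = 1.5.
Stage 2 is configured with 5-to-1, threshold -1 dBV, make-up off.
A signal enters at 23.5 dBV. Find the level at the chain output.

Stage 1: 30 dB above -6.5 dBV, reduced 1.5:1 to 20 dB above → 13.5 dBV.
Stage 2: 13.5 dBV is 14.5 dB over -1 dBV; at 5:1 that becomes 2.9 dB over, giving 1.9 dBV.

1.9 dBV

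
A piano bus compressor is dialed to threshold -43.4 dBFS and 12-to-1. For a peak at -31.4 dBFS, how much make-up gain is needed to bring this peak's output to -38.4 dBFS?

4 dB

The peak compresses to -43.4 + 12/12 = -42.4 dBFS.
To reach -38.4 dBFS requires -38.4 − (-42.4) = 4 dB of make-up.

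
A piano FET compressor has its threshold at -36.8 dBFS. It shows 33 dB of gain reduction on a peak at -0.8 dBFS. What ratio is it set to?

Input overshoot = -0.8 − (-36.8) = 36 dB.
Output overshoot = 36 − 33 = 3 dB.
Ratio = input overshoot / output overshoot = 36 / 3 = 12.

12:1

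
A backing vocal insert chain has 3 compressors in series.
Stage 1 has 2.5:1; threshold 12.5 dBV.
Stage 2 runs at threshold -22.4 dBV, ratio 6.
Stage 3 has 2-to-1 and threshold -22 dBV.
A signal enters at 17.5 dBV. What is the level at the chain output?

Stage 1: 5 dB above 12.5 dBV, reduced 2.5:1 to 2 dB above → 14.5 dBV.
Stage 2: 14.5 dBV is 36.9 dB over -22.4 dBV; at 6:1 that becomes 6.15 dB over, giving -16.25 dBV.
Stage 3: overshoot 5.75 dB → 5.75/2 = 2.875 dB → -19.125 dBV.

-19.125 dBV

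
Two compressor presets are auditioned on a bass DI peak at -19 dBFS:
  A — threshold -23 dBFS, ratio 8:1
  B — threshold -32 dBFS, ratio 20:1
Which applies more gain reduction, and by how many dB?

A: overshoot 4 dB → output overshoot 0.5 dB → GR 3.5 dB.
B: overshoot 13 dB → output overshoot 0.65 dB → GR 12.35 dB.
Difference: 8.85 dB in favour of B.

B, by 8.85 dB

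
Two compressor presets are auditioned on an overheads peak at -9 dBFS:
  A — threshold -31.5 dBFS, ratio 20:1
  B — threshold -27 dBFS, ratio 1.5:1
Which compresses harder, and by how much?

A, by 15.375 dB

A: 22.5 dB over, compressed to 1.125 dB over, so 21.375 dB of GR.
B: 18 dB over, compressed to 12 dB over, so 6 dB of GR.
Difference: 15.375 dB in favour of A.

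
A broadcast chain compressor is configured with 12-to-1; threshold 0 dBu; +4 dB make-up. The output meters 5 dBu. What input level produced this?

Before make-up, the level was 5 − 4 = 1 dBu.
The compressed level sits 1 − 0 = 1 dB over threshold.
Before 12:1 compression the overshoot was 1 × 12 = 12 dB, so input = 0 + 12 = 12 dBu.

12 dBu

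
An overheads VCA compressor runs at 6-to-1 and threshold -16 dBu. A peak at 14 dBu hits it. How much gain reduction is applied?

25 dB

The signal is 30 dB above threshold.
After 6:1 compression the overshoot becomes 30/6 = 5 dB.
So the signal is attenuated by 30 − 5 = 25 dB.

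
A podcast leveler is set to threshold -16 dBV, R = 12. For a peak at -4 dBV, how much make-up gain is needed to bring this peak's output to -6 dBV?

Overshoot 12 dB → 12/12 = 1 dB after compression, so the compressed level is -16 + 1 = -15 dBV.
Make-up = target − compressed = -6 − (-15) = 9 dB.

9 dB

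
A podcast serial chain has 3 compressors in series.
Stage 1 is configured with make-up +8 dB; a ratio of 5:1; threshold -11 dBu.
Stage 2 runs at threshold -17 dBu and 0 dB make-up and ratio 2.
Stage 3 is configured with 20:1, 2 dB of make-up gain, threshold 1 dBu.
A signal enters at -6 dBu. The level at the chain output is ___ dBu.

Stage 1: overshoot 5 dB → 5/5 = 1 dB → -10 dBu; +8 dB make-up → -2 dBu.
Stage 2: overshoot 15 dB → 15/2 = 7.5 dB → -9.5 dBu.
Stage 3: below threshold (-9.5 ≤ 1); passes unchanged; make-up brings it to -7.5 dBu.

-7.5 dBu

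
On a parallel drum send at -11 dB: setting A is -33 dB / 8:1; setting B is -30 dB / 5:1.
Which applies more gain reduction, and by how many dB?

A: overshoot 22 dB → output overshoot 2.75 dB → GR 19.25 dB.
B: overshoot 19 dB → output overshoot 3.8 dB → GR 15.2 dB.
A reduces 4.05 dB more.

A, by 4.05 dB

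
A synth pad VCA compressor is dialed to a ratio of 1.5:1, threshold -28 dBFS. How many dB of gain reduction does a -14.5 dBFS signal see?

Overshoot = -14.5 − (-28) = 13.5 dB.
At 1.5:1, output sits 13.5/1.5 = 9 dB above threshold.
GR = overshoot in − overshoot out = 13.5 − 9 = 4.5 dB.

4.5 dB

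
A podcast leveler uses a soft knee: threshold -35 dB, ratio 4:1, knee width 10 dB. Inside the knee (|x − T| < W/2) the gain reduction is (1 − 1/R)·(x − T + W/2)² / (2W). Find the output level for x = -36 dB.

x − T + W/2 = -36 − (-35) + 5 = 4.
GR = (1 − 1/4) × 4² / 20 = 0.75 × 16 / 20 = 0.6 dB.
Output = -36 − 0.6 = -36.6 dB.

-36.6 dB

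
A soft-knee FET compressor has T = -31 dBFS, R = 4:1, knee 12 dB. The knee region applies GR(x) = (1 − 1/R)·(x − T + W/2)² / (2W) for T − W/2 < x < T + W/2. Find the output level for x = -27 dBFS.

-30.125 dBFS

x − T + W/2 = -27 − (-31) + 6 = 10.
GR = (1 − 1/4) × 10² / 24 = 0.75 × 100 / 24 = 3.125 dB.
Output = -27 − 3.125 = -30.125 dBFS.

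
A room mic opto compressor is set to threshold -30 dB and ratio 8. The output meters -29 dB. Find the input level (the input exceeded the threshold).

The compressed level sits -29 − (-30) = 1 dB over threshold.
Input overshoot = R × output overshoot = 8 dB → input = -30 + 8 = -22 dB.

-22 dB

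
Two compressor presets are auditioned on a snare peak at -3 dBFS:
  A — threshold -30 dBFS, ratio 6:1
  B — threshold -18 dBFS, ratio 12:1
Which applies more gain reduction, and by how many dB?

A: 27 dB over, compressed to 4.5 dB over, so 22.5 dB of GR.
B: 15 dB over, compressed to 1.25 dB over, so 13.75 dB of GR.
A reduces 8.75 dB more.

A, by 8.75 dB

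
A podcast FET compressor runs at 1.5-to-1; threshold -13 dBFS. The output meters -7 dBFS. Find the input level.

-4 dBFS

Post-compression overshoot = -7 − (-13) = 6 dB.
Input overshoot = R × output overshoot = 9 dB → input = -13 + 9 = -4 dBFS.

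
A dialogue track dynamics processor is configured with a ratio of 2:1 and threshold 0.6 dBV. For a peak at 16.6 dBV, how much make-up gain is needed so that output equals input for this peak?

8 dB

Overshoot 16 dB → 16/2 = 8 dB after compression, so the compressed level is 0.6 + 8 = 8.6 dBV.
Make-up = target − compressed = 16.6 − 8.6 = 8 dB.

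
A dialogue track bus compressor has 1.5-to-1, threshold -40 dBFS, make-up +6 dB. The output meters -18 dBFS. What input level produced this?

Remove make-up: -18 − 6 = -24 dBFS.
Post-compression overshoot = -24 − (-40) = 16 dB.
Undo the ratio: input overshoot = 16 × 1.5 = 24 dB, giving input = -16 dBFS.

-16 dBFS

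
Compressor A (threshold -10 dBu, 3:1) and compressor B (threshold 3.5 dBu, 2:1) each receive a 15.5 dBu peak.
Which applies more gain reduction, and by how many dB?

A, by 11 dB

A: GR = 25.5 − 25.5/3 = 17 dB.
B: GR = 12 − 12/2 = 6 dB.
Difference: 11 dB in favour of A.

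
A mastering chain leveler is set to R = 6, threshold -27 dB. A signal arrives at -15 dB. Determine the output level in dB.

The input is 12 dB above the -27 dB threshold.
6:1 compression reduces that to 12/6 = 2 dB over.
So the level is -27 + 2 = -25 dB.

-25 dB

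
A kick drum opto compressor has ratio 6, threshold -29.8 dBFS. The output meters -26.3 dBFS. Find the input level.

That's 3.5 dB above the -29.8 dBFS threshold.
Input overshoot = R × output overshoot = 21 dB → input = -29.8 + 21 = -8.8 dBFS.

-8.8 dBFS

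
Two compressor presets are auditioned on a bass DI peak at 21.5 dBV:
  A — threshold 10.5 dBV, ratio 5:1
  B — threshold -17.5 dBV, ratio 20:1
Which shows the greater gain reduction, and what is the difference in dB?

A: overshoot 11 dB → output overshoot 2.2 dB → GR 8.8 dB.
B: overshoot 39 dB → output overshoot 1.95 dB → GR 37.05 dB.
B reduces 28.25 dB more.

B, by 28.25 dB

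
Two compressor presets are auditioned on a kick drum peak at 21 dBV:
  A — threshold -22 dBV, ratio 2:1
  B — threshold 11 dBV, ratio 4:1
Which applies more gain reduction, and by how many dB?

A: overshoot 43 dB → output overshoot 21.5 dB → GR 21.5 dB.
B: overshoot 10 dB → output overshoot 2.5 dB → GR 7.5 dB.
Difference: 14 dB in favour of A.

A, by 14 dB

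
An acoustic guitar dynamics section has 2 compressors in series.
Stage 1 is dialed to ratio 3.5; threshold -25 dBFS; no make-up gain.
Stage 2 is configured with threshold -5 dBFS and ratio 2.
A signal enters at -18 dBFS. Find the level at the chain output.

-23 dBFS

Stage 1: -18 dBFS is 7 dB over -25 dBFS; at 3.5:1 that becomes 2 dB over, giving -23 dBFS.
Stage 2: -23 dBFS is at or below the -5 dBFS threshold — no compression; output -23 dBFS.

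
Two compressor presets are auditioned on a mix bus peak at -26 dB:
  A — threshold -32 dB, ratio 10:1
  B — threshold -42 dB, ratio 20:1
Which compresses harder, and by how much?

A: 6 dB over, compressed to 0.6 dB over, so 5.4 dB of GR.
B: 16 dB over, compressed to 0.8 dB over, so 15.2 dB of GR.
B reduces 9.8 dB more.

B, by 9.8 dB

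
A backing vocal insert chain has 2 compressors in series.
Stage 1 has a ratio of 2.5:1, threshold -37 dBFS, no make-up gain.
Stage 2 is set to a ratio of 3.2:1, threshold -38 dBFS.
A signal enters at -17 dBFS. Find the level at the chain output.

-35.1875 dBFS

Stage 1: overshoot 20 dB → 20/2.5 = 8 dB → -29 dBFS.
Stage 2: overshoot 9 dB → 9/3.2 = 2.8125 dB → -35.1875 dBFS.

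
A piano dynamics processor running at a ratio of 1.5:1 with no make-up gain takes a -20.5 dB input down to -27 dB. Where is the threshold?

Let T be the threshold. Output overshoot = (input overshoot)/R, so -27 − T = (-20.5 − T)/1.5.
1.5·(-27 − T) = -20.5 − T → 0.5·T = -40.5 − (-20.5) = -20.
T = -20/0.5 = -40 dB.

-40 dB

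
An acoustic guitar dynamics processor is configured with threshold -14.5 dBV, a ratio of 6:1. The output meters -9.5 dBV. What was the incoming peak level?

Post-compression overshoot = -9.5 − (-14.5) = 5 dB.
Undo the ratio: input overshoot = 5 × 6 = 30 dB, giving input = 15.5 dBV.

15.5 dBV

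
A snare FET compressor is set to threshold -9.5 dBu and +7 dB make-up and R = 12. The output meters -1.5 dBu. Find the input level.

2.5 dBu

Remove make-up: -1.5 − 7 = -8.5 dBu.
That's 1 dB above the -9.5 dBu threshold.
Before 12:1 compression the overshoot was 1 × 12 = 12 dB, so input = -9.5 + 12 = 2.5 dBu.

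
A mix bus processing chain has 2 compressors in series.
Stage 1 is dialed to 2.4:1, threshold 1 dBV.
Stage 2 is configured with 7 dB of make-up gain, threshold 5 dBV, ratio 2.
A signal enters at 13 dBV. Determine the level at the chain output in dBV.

Stage 1: 13 dBV is 12 dB over 1 dBV; at 2.4:1 that becomes 5 dB over, giving 6 dBV.
Stage 2: overshoot 1 dB → 1/2 = 0.5 dB → 5.5 dBV; +7 dB make-up → 12.5 dBV.

12.5 dBV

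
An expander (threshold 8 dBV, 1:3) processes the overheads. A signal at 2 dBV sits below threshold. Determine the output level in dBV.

The input is 6 dB below the 8 dBV threshold.
A 1:3 expander multiplies undershoot by 3: 6 × 3 = 18 dB below threshold.
Output = 8 − 18 = -10 dBV.

-10 dBV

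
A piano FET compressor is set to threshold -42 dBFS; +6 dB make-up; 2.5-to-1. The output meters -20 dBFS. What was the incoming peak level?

Remove make-up: -20 − 6 = -26 dBFS.
Post-compression overshoot = -26 − (-42) = 16 dB.
Input overshoot = R × output overshoot = 40 dB → input = -42 + 40 = -2 dBFS.

-2 dBFS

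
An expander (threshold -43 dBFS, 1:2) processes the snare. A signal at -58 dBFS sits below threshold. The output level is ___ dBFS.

The input is 15 dB below the -43 dBFS threshold.
A 1:2 expander multiplies undershoot by 2: 15 × 2 = 30 dB below threshold.
Output = -43 − 30 = -73 dBFS.

-73 dBFS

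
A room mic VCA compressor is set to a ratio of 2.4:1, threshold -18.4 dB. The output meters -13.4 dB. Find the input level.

-6.4 dB

The compressed level sits -13.4 − (-18.4) = 5 dB over threshold.
Before 2.4:1 compression the overshoot was 5 × 2.4 = 12 dB, so input = -18.4 + 12 = -6.4 dB.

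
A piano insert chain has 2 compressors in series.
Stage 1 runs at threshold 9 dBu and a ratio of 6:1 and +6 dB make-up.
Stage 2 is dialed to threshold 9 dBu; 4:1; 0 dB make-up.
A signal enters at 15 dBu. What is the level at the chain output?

Stage 1: 6 dB above 9 dBu, reduced 6:1 to 1 dB above → 10 dBu; +6 dB make-up → 16 dBu.
Stage 2: overshoot 7 dB → 7/4 = 1.75 dB → 10.75 dBu.

10.75 dBu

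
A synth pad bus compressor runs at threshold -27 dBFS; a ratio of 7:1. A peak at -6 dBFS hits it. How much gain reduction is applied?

-6 dBFS exceeds the threshold by 21 dB.
After 7:1 compression the overshoot becomes 21/7 = 3 dB.
So the signal is attenuated by 21 − 3 = 18 dB.

18 dB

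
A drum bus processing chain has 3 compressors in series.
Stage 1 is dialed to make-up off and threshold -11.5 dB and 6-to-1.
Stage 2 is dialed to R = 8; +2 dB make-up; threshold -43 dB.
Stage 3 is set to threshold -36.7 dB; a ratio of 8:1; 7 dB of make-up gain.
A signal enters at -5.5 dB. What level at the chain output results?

-29.9375 dB

Stage 1: -5.5 dB is 6 dB over -11.5 dB; at 6:1 that becomes 1 dB over, giving -10.5 dB.
Stage 2: overshoot 32.5 dB → 32.5/8 = 4.0625 dB → -38.9375 dB; +2 dB make-up → -36.9375 dB.
Stage 3: -36.9375 dB is at or below the -36.7 dB threshold — no compression; make-up brings it to -29.9375 dB.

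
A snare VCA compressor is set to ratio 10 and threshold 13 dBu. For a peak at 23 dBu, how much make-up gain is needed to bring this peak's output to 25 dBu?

Overshoot 10 dB → 10/10 = 1 dB after compression, so the compressed level is 13 + 1 = 14 dBu.
Make-up = target − compressed = 25 − 14 = 11 dB.

11 dB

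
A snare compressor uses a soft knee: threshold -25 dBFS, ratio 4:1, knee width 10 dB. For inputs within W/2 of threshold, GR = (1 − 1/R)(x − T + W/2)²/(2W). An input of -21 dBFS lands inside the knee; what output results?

x − T + W/2 = -21 − (-25) + 5 = 9.
GR = (1 − 1/4) × 9² / 20 = 0.75 × 81 / 20 = 3.0375 dB.
Output = -21 − 3.0375 = -24.0375 dBFS.

-24.0375 dBFS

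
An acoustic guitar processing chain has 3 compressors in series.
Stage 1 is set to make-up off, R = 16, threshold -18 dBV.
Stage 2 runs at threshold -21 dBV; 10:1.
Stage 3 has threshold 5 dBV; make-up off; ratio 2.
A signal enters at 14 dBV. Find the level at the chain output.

-20.5 dBV

Stage 1: 14 dBV is 32 dB over -18 dBV; at 16:1 that becomes 2 dB over, giving -16 dBV.
Stage 2: -16 dBV is 5 dB over -21 dBV; at 10:1 that becomes 0.5 dB over, giving -20.5 dBV.
Stage 3: below threshold (-20.5 ≤ 5); passes unchanged; output -20.5 dBV.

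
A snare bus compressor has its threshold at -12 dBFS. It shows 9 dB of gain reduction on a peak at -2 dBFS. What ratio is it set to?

10:1

Input overshoot = -2 − (-12) = 10 dB.
Output overshoot = 10 − 9 = 1 dB.
Ratio = input overshoot / output overshoot = 10 / 1 = 10.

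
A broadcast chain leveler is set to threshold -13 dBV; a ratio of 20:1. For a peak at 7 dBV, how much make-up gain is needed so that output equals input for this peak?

19 dB

The peak compresses to -13 + 20/20 = -12 dBV.
To reach 7 dBV requires 7 − (-12) = 19 dB of make-up.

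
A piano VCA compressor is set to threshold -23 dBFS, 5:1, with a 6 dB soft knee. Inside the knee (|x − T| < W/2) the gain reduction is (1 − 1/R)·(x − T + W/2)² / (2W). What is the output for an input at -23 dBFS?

x − T + W/2 = -23 − (-23) + 3 = 3.
GR = (1 − 1/5) × 3² / 12 = 0.8 × 9 / 12 = 0.6 dB.
Output = -23 − 0.6 = -23.6 dBFS.

-23.6 dBFS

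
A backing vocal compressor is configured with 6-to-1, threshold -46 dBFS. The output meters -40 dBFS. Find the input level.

-10 dBFS

Post-compression overshoot = -40 − (-46) = 6 dB.
Before 6:1 compression the overshoot was 6 × 6 = 36 dB, so input = -46 + 36 = -10 dBFS.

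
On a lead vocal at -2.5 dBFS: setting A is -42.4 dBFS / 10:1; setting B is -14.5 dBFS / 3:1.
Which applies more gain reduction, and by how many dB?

A: 39.9 dB over, compressed to 3.99 dB over, so 35.91 dB of GR.
B: 12 dB over, compressed to 4 dB over, so 8 dB of GR.
A reduces 27.91 dB more.

A, by 27.91 dB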